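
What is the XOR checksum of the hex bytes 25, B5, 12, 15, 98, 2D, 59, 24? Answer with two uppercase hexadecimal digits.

XOR the bytes together:
  start with 0x25
  0x25 ⊕ 0xB5 = 0x90
  0x90 ⊕ 0x12 = 0x82
  0x82 ⊕ 0x15 = 0x97
  0x97 ⊕ 0x98 = 0x0F
  0x0F ⊕ 0x2D = 0x22
  0x22 ⊕ 0x59 = 0x7B
  0x7B ⊕ 0x24 = 0x5F

5F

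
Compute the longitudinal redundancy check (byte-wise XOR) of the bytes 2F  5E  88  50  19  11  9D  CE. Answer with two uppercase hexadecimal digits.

F2

XOR the bytes together:
  start with 0x2F
  0x2F ⊕ 0x5E = 0x71
  0x71 ⊕ 0x88 = 0xF9
  0xF9 ⊕ 0x50 = 0xA9
  0xA9 ⊕ 0x19 = 0xB0
  0xB0 ⊕ 0x11 = 0xA1
  0xA1 ⊕ 0x9D = 0x3C
  0x3C ⊕ 0xCE = 0xF2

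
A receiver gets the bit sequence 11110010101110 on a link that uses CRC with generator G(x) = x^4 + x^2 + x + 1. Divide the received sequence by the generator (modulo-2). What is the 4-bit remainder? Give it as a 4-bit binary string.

1011

Modulo-2 division of 11110010101110 by 10111:
  pos 0: 11110 XOR 10111 = 01001
  pos 1: 10010 XOR 10111 = 00101
  pos 3: 10110 XOR 10111 = 00001
  pos 7: 11011 XOR 10111 = 01100
  pos 8: 11001 XOR 10111 = 01110
  pos 9: 11100 XOR 10111 = 01011
Remainder = 1011 (nonzero — an error is detected).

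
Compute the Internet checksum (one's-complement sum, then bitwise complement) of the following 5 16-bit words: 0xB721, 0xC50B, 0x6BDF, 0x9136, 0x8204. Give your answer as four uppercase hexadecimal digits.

04B8

One's-complement addition (fold any carry out of bit 15 back into bit 0):
  0xB721 + 0xC50B = 0x17C2C → wrap carry → 0x7C2D
  0x7C2D + 0x6BDF = 0x0E80C
  0xE80C + 0x9136 = 0x17942 → wrap carry → 0x7943
  0x7943 + 0x8204 = 0x0FB47
One's-complement sum = 0xFB47.
Checksum = ~0xFB47 & 0xFFFF = 0x04B8.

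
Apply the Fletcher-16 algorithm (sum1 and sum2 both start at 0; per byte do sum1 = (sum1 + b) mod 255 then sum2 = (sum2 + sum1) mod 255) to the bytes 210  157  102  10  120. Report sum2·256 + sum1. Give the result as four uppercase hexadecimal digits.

5459

Running sums (mod 255):
  after byte 0 (210): sum1=210, sum2=210
  after byte 1 (157): sum1=112, sum2=67
  after byte 2 (102): sum1=214, sum2=26
  after byte 3 (10): sum1=224, sum2=250
  after byte 4 (120): sum1=89, sum2=84
Checksum = sum2·256 + sum1 = 84·256 + 89 = 21593 = 0x5459.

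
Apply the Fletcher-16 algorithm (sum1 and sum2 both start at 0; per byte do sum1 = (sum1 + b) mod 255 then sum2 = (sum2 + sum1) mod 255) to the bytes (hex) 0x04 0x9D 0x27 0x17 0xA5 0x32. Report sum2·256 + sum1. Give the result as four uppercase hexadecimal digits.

Running sums (mod 255):
  after byte 0 (0x04): sum1=4, sum2=4
  after byte 1 (0x9D): sum1=161, sum2=165
  after byte 2 (0x27): sum1=200, sum2=110
  after byte 3 (0x17): sum1=223, sum2=78
  after byte 4 (0xA5): sum1=133, sum2=211
  after byte 5 (0x32): sum1=183, sum2=139
Checksum = sum2·256 + sum1 = 139·256 + 183 = 35767 = 0x8BB7.

8BB7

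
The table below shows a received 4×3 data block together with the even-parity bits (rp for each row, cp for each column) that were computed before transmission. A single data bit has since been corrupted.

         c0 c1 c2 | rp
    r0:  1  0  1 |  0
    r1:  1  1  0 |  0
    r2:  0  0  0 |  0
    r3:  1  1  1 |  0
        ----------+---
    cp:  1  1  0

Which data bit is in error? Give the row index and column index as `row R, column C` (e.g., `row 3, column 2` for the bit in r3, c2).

row 3, column 1

Recompute each row's even parity and compare to rp:
  r0: data parity 0, sent rp 0 → ok
  r1: data parity 0, sent rp 0 → ok
  r2: data parity 0, sent rp 0 → ok
  r3: data parity 1, sent rp 0 → mismatch
Recompute each column's even parity and compare to cp:
  c0: data parity 1, sent cp 1 → ok
  c1: data parity 0, sent cp 1 → mismatch
  c2: data parity 0, sent cp 0 → ok
Exactly one row (r3) and one column (c1) fail → the flipped bit is at their intersection.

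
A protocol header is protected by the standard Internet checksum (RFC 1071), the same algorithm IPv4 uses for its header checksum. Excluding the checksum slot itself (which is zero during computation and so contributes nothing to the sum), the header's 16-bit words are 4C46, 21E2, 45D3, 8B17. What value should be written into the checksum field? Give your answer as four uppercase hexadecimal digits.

One's-complement addition (fold any carry out of bit 15 back into bit 0):
  0x4C46 + 0x21E2 = 0x06E28
  0x6E28 + 0x45D3 = 0x0B3FB
  0xB3FB + 0x8B17 = 0x13F12 → wrap carry → 0x3F13
One's-complement sum = 0x3F13.
Checksum = ~0x3F13 & 0xFFFF = 0xC0EC.

C0EC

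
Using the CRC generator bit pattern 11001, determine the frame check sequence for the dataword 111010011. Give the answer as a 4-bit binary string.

Append 4 zeros: 1110100110000. Divide by 11001 (XOR where the leading bit is 1):
  pos 0: 11101 XOR 11001 = 00100
  pos 2: 10000 XOR 11001 = 01001
  pos 3: 10011 XOR 11001 = 01010
  pos 4: 10101 XOR 11001 = 01100
  pos 5: 11000 XOR 11001 = 00001
Remainder (last 4 bits) = 1000. This is the CRC / FCS.

1000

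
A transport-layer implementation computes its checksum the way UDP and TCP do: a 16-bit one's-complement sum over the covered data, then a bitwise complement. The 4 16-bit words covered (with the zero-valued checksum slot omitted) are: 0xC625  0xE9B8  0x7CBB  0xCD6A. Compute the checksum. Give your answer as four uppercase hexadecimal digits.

One's-complement addition (fold any carry out of bit 15 back into bit 0):
  0xC625 + 0xE9B8 = 0x1AFDD → wrap carry → 0xAFDE
  0xAFDE + 0x7CBB = 0x12C99 → wrap carry → 0x2C9A
  0x2C9A + 0xCD6A = 0x0FA04
One's-complement sum = 0xFA04.
Checksum = ~0xFA04 & 0xFFFF = 0x05FB.

05FB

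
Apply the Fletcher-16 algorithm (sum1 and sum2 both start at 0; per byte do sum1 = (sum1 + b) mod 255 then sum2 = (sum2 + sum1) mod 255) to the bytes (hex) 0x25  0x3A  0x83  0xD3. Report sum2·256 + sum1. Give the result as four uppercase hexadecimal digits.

Running sums (mod 255):
  after byte 0 (0x25): sum1=37, sum2=37
  after byte 1 (0x3A): sum1=95, sum2=132
  after byte 2 (0x83): sum1=226, sum2=103
  after byte 3 (0xD3): sum1=182, sum2=30
Checksum = sum2·256 + sum1 = 30·256 + 182 = 7862 = 0x1EB6.

1EB6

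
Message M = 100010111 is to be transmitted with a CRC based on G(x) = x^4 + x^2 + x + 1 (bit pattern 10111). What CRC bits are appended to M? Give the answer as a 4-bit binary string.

Append 4 zeros: 1000101110000. Divide by 10111 (XOR where the leading bit is 1):
  pos 0: 10001 XOR 10111 = 00110
  pos 2: 11001 XOR 10111 = 01110
  pos 3: 11101 XOR 10111 = 01010
  pos 4: 10101 XOR 10111 = 00010
  pos 7: 10000 XOR 10111 = 00111
Remainder (last 4 bits) = 1110. This is the CRC / FCS.

1110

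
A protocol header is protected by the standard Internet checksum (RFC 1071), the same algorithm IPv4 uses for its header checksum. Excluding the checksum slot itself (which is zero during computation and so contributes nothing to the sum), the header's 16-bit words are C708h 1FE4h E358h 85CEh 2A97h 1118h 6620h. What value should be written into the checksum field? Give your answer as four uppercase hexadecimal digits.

One's-complement addition (fold any carry out of bit 15 back into bit 0):
  0xC708 + 0x1FE4 = 0x0E6EC
  0xE6EC + 0xE358 = 0x1CA44 → wrap carry → 0xCA45
  0xCA45 + 0x85CE = 0x15013 → wrap carry → 0x5014
  0x5014 + 0x2A97 = 0x07AAB
  0x7AAB + 0x1118 = 0x08BC3
  0x8BC3 + 0x6620 = 0x0F1E3
One's-complement sum = 0xF1E3.
Checksum = ~0xF1E3 & 0xFFFF = 0x0E1C.

0E1C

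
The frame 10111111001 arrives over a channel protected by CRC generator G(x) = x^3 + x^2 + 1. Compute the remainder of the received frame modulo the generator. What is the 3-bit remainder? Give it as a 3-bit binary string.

000

Modulo-2 division of 10111111001 by 1101:
  pos 0: 1011 XOR 1101 = 0110
  pos 1: 1101 XOR 1101 = 0000
  pos 5: 1110 XOR 1101 = 0011
  pos 7: 1101 XOR 1101 = 0000
Remainder = 000 (zero — the frame passes the CRC check).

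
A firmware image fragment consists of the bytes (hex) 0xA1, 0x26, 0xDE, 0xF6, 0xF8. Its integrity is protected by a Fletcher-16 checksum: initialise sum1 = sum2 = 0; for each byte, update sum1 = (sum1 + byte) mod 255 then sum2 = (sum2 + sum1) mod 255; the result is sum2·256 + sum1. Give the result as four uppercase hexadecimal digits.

4496

Running sums (mod 255):
  after byte 0 (0xA1): sum1=161, sum2=161
  after byte 1 (0x26): sum1=199, sum2=105
  after byte 2 (0xDE): sum1=166, sum2=16
  after byte 3 (0xF6): sum1=157, sum2=173
  after byte 4 (0xF8): sum1=150, sum2=68
Checksum = sum2·256 + sum1 = 68·256 + 150 = 17558 = 0x4496.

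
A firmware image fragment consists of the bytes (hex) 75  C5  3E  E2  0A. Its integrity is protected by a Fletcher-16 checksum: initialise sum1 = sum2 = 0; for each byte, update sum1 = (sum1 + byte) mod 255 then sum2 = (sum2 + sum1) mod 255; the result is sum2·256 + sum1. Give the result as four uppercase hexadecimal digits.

EC66

Running sums (mod 255):
  after byte 0 (75): sum1=117, sum2=117
  after byte 1 (C5): sum1=59, sum2=176
  after byte 2 (3E): sum1=121, sum2=42
  after byte 3 (E2): sum1=92, sum2=134
  after byte 4 (0A): sum1=102, sum2=236
Checksum = sum2·256 + sum1 = 236·256 + 102 = 60518 = 0xEC66.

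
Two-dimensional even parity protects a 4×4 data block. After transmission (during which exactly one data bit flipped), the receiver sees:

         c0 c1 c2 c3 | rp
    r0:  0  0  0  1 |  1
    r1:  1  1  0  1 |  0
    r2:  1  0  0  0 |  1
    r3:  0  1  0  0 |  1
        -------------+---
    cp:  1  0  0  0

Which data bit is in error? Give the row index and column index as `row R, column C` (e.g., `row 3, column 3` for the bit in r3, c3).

Recompute each row's even parity and compare to rp:
  r0: data parity 1, sent rp 1 → ok
  r1: data parity 1, sent rp 0 → mismatch
  r2: data parity 1, sent rp 1 → ok
  r3: data parity 1, sent rp 1 → ok
Recompute each column's even parity and compare to cp:
  c0: data parity 0, sent cp 1 → mismatch
  c1: data parity 0, sent cp 0 → ok
  c2: data parity 0, sent cp 0 → ok
  c3: data parity 0, sent cp 0 → ok
Exactly one row (r1) and one column (c0) fail → the flipped bit is at their intersection.

row 1, column 0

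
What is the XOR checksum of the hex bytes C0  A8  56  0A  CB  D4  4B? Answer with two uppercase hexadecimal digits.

60

XOR the bytes together:
  start with 0xC0
  0xC0 ⊕ 0xA8 = 0x68
  0x68 ⊕ 0x56 = 0x3E
  0x3E ⊕ 0x0A = 0x34
  0x34 ⊕ 0xCB = 0xFF
  0xFF ⊕ 0xD4 = 0x2B
  0x2B ⊕ 0x4B = 0x60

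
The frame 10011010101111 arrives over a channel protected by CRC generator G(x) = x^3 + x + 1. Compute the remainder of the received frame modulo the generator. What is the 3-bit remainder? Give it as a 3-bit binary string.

Modulo-2 division of 10011010101111 by 1011:
  pos 0: 1001 XOR 1011 = 0010
  pos 2: 1010 XOR 1011 = 0001
  pos 5: 1101 XOR 1011 = 0110
  pos 6: 1100 XOR 1011 = 0111
  pos 7: 1111 XOR 1011 = 0100
  pos 8: 1001 XOR 1011 = 0010
  pos 10: 1011 XOR 1011 = 0000
Remainder = 000 (zero — the frame passes the CRC check).

000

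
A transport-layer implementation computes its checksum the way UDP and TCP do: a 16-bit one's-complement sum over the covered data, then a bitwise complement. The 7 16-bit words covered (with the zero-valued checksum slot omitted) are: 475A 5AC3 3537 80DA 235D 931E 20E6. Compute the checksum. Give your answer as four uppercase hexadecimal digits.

One's-complement addition (fold any carry out of bit 15 back into bit 0):
  0x475A + 0x5AC3 = 0x0A21D
  0xA21D + 0x3537 = 0x0D754
  0xD754 + 0x80DA = 0x1582E → wrap carry → 0x582F
  0x582F + 0x235D = 0x07B8C
  0x7B8C + 0x931E = 0x10EAA → wrap carry → 0x0EAB
  0x0EAB + 0x20E6 = 0x02F91
One's-complement sum = 0x2F91.
Checksum = ~0x2F91 & 0xFFFF = 0xD06E.

D06E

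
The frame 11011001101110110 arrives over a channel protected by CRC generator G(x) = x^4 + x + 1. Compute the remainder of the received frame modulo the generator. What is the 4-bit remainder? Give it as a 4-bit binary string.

0001

Modulo-2 division of 11011001101110110 by 10011:
  pos 0: 11011 XOR 10011 = 01000
  pos 1: 10000 XOR 10011 = 00011
  pos 4: 11011 XOR 10011 = 01000
  pos 5: 10000 XOR 10011 = 00011
  pos 8: 11111 XOR 10011 = 01100
  pos 9: 11000 XOR 10011 = 01011
  pos 10: 10111 XOR 10011 = 00100
  pos 12: 10010 XOR 10011 = 00001
Remainder = 0001 (nonzero — an error is detected).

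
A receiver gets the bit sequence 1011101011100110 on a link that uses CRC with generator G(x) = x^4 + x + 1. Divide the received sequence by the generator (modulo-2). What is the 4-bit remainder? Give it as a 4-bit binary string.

0000

Modulo-2 division of 1011101011100110 by 10011:
  pos 0: 10111 XOR 10011 = 00100
  pos 2: 10001 XOR 10011 = 00010
  pos 5: 10011 XOR 10011 = 00000
  pos 10: 10011 XOR 10011 = 00000
Remainder = 0000 (zero — the frame passes the CRC check).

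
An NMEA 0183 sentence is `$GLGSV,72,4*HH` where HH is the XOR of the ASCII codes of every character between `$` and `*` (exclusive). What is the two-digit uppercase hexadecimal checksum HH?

XOR the ASCII codes of the payload characters:
  'G' = 0x47 → acc = 0x47
  'L' = 0x4C → acc = 0x0B
  'G' = 0x47 → acc = 0x4C
  'S' = 0x53 → acc = 0x1F
  'V' = 0x56 → acc = 0x49
  ',' = 0x2C → acc = 0x65
  '7' = 0x37 → acc = 0x52
  '2' = 0x32 → acc = 0x60
  ',' = 0x2C → acc = 0x4C
  '4' = 0x34 → acc = 0x78
Checksum = 0x78.

78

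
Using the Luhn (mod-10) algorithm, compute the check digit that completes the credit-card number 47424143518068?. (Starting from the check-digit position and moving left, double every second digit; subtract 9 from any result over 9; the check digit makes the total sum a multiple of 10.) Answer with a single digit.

Partial digits right→left: 8 6 0 8 1 5 3 4 1 4 2 4 7 4
Double every second digit counting from the check-digit position (so the 1st, 3rd, 5th, ... of the partial from the right).
  doubled (with −9 where >9): 7 0 2 6 2 4 5 → sum 26
  kept as-is: 6 8 5 4 4 4 4 → sum 35
Total = 26 + 35 = 61.
Check digit = (10 − (61 mod 10)) mod 10 = 9.

9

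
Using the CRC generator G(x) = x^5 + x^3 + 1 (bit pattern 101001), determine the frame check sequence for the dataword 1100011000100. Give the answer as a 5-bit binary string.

01000

Append 5 zeros: 110001100010000000. Divide by 101001 (XOR where the leading bit is 1):
  pos 0: 110001 XOR 101001 = 011000
  pos 1: 110001 XOR 101001 = 011000
  pos 2: 110000 XOR 101001 = 011001
  pos 3: 110010 XOR 101001 = 011011
  pos 4: 110110 XOR 101001 = 011111
  pos 5: 111111 XOR 101001 = 010110
  pos 6: 101100 XOR 101001 = 000101
  pos 9: 101000 XOR 101001 = 000001
Remainder (last 5 bits) = 01000. This is the CRC / FCS.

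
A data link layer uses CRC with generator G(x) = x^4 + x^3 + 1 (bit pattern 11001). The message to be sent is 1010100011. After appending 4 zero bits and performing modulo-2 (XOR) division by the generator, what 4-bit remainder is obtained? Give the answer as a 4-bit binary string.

1100

Append 4 zeros: 10101000110000. Divide by 11001 (XOR where the leading bit is 1):
  pos 0: 10101 XOR 11001 = 01100
  pos 1: 11000 XOR 11001 = 00001
  pos 5: 10011 XOR 11001 = 01010
  pos 6: 10100 XOR 11001 = 01101
  pos 7: 11010 XOR 11001 = 00011
Remainder (last 4 bits) = 1100. This is the CRC / FCS.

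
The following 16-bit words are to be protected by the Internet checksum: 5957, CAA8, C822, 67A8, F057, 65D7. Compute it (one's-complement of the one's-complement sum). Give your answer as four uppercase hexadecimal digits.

5605

One's-complement addition (fold any carry out of bit 15 back into bit 0):
  0x5957 + 0xCAA8 = 0x123FF → wrap carry → 0x2400
  0x2400 + 0xC822 = 0x0EC22
  0xEC22 + 0x67A8 = 0x153CA → wrap carry → 0x53CB
  0x53CB + 0xF057 = 0x14422 → wrap carry → 0x4423
  0x4423 + 0x65D7 = 0x0A9FA
One's-complement sum = 0xA9FA.
Checksum = ~0xA9FA & 0xFFFF = 0x5605.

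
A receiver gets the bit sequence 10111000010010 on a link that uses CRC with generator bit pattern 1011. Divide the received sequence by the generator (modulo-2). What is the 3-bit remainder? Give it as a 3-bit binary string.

000

Modulo-2 division of 10111000010010 by 1011:
  pos 0: 1011 XOR 1011 = 0000
  pos 4: 1000 XOR 1011 = 0011
  pos 6: 1101 XOR 1011 = 0110
  pos 7: 1100 XOR 1011 = 0111
  pos 8: 1110 XOR 1011 = 0101
  pos 9: 1011 XOR 1011 = 0000
Remainder = 000 (zero — the frame passes the CRC check).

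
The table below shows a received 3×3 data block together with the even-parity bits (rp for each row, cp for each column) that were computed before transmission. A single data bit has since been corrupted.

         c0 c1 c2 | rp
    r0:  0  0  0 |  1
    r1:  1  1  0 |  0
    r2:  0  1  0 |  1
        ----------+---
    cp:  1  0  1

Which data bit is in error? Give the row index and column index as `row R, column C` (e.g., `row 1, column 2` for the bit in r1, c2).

row 0, column 2

Recompute each row's even parity and compare to rp:
  r0: data parity 0, sent rp 1 → mismatch
  r1: data parity 0, sent rp 0 → ok
  r2: data parity 1, sent rp 1 → ok
Recompute each column's even parity and compare to cp:
  c0: data parity 1, sent cp 1 → ok
  c1: data parity 0, sent cp 0 → ok
  c2: data parity 0, sent cp 1 → mismatch
Exactly one row (r0) and one column (c2) fail → the flipped bit is at their intersection.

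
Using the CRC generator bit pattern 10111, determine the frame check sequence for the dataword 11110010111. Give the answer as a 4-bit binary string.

Append 4 zeros: 111100101110000. Divide by 10111 (XOR where the leading bit is 1):
  pos 0: 11110 XOR 10111 = 01001
  pos 1: 10010 XOR 10111 = 00101
  pos 3: 10110 XOR 10111 = 00001
  pos 7: 11110 XOR 10111 = 01001
  pos 8: 10010 XOR 10111 = 00101
  pos 10: 10100 XOR 10111 = 00011
Remainder (last 4 bits) = 0011. This is the CRC / FCS.

0011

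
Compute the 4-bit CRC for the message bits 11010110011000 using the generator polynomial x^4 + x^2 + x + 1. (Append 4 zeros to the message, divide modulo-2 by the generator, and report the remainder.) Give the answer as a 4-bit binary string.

0111

Append 4 zeros: 110101100110000000. Divide by 10111 (XOR where the leading bit is 1):
  pos 0: 11010 XOR 10111 = 01101
  pos 1: 11011 XOR 10111 = 01100
  pos 2: 11001 XOR 10111 = 01110
  pos 3: 11100 XOR 10111 = 01011
  pos 4: 10110 XOR 10111 = 00001
  pos 8: 11100 XOR 10111 = 01011
  pos 9: 10110 XOR 10111 = 00001
  pos 13: 10000 XOR 10111 = 00111
Remainder (last 4 bits) = 0111. This is the CRC / FCS.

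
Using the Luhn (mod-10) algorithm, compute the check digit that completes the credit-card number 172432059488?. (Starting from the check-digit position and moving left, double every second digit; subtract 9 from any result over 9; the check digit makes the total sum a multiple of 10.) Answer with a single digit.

4

Partial digits right→left: 8 8 4 9 5 0 2 3 4 2 7 1
Double every second digit counting from the check-digit position (so the 1st, 3rd, 5th, ... of the partial from the right).
  doubled (with −9 where >9): 7 8 1 4 8 5 → sum 33
  kept as-is: 8 9 0 3 2 1 → sum 23
Total = 33 + 23 = 56.
Check digit = (10 − (56 mod 10)) mod 10 = 4.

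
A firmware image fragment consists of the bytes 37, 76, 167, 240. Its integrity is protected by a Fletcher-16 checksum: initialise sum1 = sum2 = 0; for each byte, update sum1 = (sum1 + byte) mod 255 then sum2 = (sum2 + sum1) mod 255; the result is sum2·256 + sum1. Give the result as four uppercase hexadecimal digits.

Running sums (mod 255):
  after byte 0 (37): sum1=37, sum2=37
  after byte 1 (76): sum1=113, sum2=150
  after byte 2 (167): sum1=25, sum2=175
  after byte 3 (240): sum1=10, sum2=185
Checksum = sum2·256 + sum1 = 185·256 + 10 = 47370 = 0xB90A.

B90A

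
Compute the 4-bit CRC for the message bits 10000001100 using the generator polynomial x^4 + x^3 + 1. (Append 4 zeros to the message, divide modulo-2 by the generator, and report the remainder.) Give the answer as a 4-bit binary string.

Append 4 zeros: 100000011000000. Divide by 11001 (XOR where the leading bit is 1):
  pos 0: 10000 XOR 11001 = 01001
  pos 1: 10010 XOR 11001 = 01011
  pos 2: 10110 XOR 11001 = 01111
  pos 3: 11111 XOR 11001 = 00110
  pos 5: 11010 XOR 11001 = 00011
  pos 8: 11000 XOR 11001 = 00001
Remainder (last 4 bits) = 0100. This is the CRC / FCS.

0100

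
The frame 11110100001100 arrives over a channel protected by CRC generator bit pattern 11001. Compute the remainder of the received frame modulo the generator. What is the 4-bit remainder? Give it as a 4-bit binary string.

Modulo-2 division of 11110100001100 by 11001:
  pos 0: 11110 XOR 11001 = 00111
  pos 2: 11110 XOR 11001 = 00111
  pos 4: 11100 XOR 11001 = 00101
  pos 6: 10101 XOR 11001 = 01100
  pos 7: 11001 XOR 11001 = 00000
Remainder = 0000 (zero — the frame passes the CRC check).

0000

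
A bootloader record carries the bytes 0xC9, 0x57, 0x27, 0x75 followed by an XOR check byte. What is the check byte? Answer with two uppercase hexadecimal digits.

XOR the bytes together:
  start with 0xC9
  0xC9 ⊕ 0x57 = 0x9E
  0x9E ⊕ 0x27 = 0xB9
  0xB9 ⊕ 0x75 = 0xCC

CC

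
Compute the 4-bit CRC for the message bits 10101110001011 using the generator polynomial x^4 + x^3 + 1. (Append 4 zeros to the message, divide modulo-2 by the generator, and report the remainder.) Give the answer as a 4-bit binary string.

Append 4 zeros: 101011100010110000. Divide by 11001 (XOR where the leading bit is 1):
  pos 0: 10101 XOR 11001 = 01100
  pos 1: 11001 XOR 11001 = 00000
  pos 6: 10001 XOR 11001 = 01000
  pos 7: 10000 XOR 11001 = 01001
  pos 8: 10011 XOR 11001 = 01010
  pos 9: 10101 XOR 11001 = 01100
  pos 10: 11000 XOR 11001 = 00001
Remainder (last 4 bits) = 1000. This is the CRC / FCS.

1000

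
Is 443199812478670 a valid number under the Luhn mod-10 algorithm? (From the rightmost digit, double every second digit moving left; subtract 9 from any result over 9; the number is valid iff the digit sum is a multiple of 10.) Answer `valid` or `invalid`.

From the right, keep odd positions and double even positions (subtract 9 from any doubled value over 9):
  doubled (positions 2,4,...): 5 7 8 2 9 2 8 → sum 41
  kept (positions 1,3,...): 0 6 7 2 8 9 3 4 → sum 39
Total = 80.
80 mod 10 = 0, so the number is valid.

valid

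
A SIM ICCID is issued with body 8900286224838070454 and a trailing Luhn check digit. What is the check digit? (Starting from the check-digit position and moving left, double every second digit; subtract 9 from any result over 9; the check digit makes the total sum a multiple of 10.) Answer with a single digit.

Partial digits right→left: 4 5 4 0 7 0 8 3 8 4 2 2 6 8 2 0 0 9 8
Double every second digit counting from the check-digit position (so the 1st, 3rd, 5th, ... of the partial from the right).
  doubled (with −9 where >9): 8 8 5 7 7 4 3 4 0 7 → sum 53
  kept as-is: 5 0 0 3 4 2 8 0 9 → sum 31
Total = 53 + 31 = 84.
Check digit = (10 − (84 mod 10)) mod 10 = 6.

6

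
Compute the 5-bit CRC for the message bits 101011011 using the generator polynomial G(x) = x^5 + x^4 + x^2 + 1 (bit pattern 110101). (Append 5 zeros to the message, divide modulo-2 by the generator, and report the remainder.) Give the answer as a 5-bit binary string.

Append 5 zeros: 10101101100000. Divide by 110101 (XOR where the leading bit is 1):
  pos 0: 101011 XOR 110101 = 011110
  pos 1: 111100 XOR 110101 = 001001
  pos 3: 100111 XOR 110101 = 010010
  pos 4: 100100 XOR 110101 = 010001
  pos 5: 100010 XOR 110101 = 010111
  pos 6: 101110 XOR 110101 = 011011
  pos 7: 110110 XOR 110101 = 000011
Remainder (last 5 bits) = 00110. This is the CRC / FCS.

00110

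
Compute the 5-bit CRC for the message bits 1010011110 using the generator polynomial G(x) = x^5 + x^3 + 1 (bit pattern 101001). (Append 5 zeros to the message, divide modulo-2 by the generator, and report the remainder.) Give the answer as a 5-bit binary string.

Append 5 zeros: 101001111000000. Divide by 101001 (XOR where the leading bit is 1):
  pos 0: 101001 XOR 101001 = 000000
  pos 6: 111000 XOR 101001 = 010001
  pos 7: 100010 XOR 101001 = 001011
  pos 9: 101100 XOR 101001 = 000101
Remainder (last 5 bits) = 00101. This is the CRC / FCS.

00101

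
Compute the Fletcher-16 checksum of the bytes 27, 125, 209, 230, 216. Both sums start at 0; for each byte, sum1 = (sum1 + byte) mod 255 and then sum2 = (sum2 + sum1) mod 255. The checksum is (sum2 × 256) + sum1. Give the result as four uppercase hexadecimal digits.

992A

Running sums (mod 255):
  after byte 0 (27): sum1=27, sum2=27
  after byte 1 (125): sum1=152, sum2=179
  after byte 2 (209): sum1=106, sum2=30
  after byte 3 (230): sum1=81, sum2=111
  after byte 4 (216): sum1=42, sum2=153
Checksum = sum2·256 + sum1 = 153·256 + 42 = 39210 = 0x992A.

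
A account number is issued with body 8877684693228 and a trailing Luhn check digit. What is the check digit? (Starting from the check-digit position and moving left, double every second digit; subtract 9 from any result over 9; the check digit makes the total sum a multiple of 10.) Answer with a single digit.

3

Partial digits right→left: 8 2 2 3 9 6 4 8 6 7 7 8 8
Double every second digit counting from the check-digit position (so the 1st, 3rd, 5th, ... of the partial from the right).
  doubled (with −9 where >9): 7 4 9 8 3 5 7 → sum 43
  kept as-is: 2 3 6 8 7 8 → sum 34
Total = 43 + 34 = 77.
Check digit = (10 − (77 mod 10)) mod 10 = 3.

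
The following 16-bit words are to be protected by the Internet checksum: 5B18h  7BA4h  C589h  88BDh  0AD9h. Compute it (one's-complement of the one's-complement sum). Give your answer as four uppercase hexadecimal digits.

D022

One's-complement addition (fold any carry out of bit 15 back into bit 0):
  0x5B18 + 0x7BA4 = 0x0D6BC
  0xD6BC + 0xC589 = 0x19C45 → wrap carry → 0x9C46
  0x9C46 + 0x88BD = 0x12503 → wrap carry → 0x2504
  0x2504 + 0x0AD9 = 0x02FDD
One's-complement sum = 0x2FDD.
Checksum = ~0x2FDD & 0xFFFF = 0xD022.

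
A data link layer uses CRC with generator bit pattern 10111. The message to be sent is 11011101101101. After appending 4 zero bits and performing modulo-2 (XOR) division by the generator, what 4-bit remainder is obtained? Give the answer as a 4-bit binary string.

1001

Append 4 zeros: 110111011011010000. Divide by 10111 (XOR where the leading bit is 1):
  pos 0: 11011 XOR 10111 = 01100
  pos 1: 11001 XOR 10111 = 01110
  pos 2: 11100 XOR 10111 = 01011
  pos 3: 10111 XOR 10111 = 00000
  pos 8: 10110 XOR 10111 = 00001
  pos 12: 11000 XOR 10111 = 01111
  pos 13: 11110 XOR 10111 = 01001
Remainder (last 4 bits) = 1001. This is the CRC / FCS.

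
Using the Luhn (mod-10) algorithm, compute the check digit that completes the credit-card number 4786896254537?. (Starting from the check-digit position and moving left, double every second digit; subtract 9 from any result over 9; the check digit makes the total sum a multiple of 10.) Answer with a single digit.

7

Partial digits right→left: 7 3 5 4 5 2 6 9 8 6 8 7 4
Double every second digit counting from the check-digit position (so the 1st, 3rd, 5th, ... of the partial from the right).
  doubled (with −9 where >9): 5 1 1 3 7 7 8 → sum 32
  kept as-is: 3 4 2 9 6 7 → sum 31
Total = 32 + 31 = 63.
Check digit = (10 − (63 mod 10)) mod 10 = 7.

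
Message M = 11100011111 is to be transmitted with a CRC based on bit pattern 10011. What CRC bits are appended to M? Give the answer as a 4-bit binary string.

1100

Append 4 zeros: 111000111110000. Divide by 10011 (XOR where the leading bit is 1):
  pos 0: 11100 XOR 10011 = 01111
  pos 1: 11110 XOR 10011 = 01101
  pos 2: 11011 XOR 10011 = 01000
  pos 3: 10001 XOR 10011 = 00010
  pos 6: 10111 XOR 10011 = 00100
  pos 8: 10000 XOR 10011 = 00011
Remainder (last 4 bits) = 1100. This is the CRC / FCS.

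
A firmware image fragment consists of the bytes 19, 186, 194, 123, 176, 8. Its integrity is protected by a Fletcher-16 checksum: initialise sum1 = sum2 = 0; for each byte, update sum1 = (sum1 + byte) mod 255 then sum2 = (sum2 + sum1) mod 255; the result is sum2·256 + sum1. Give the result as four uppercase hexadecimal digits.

Running sums (mod 255):
  after byte 0 (19): sum1=19, sum2=19
  after byte 1 (186): sum1=205, sum2=224
  after byte 2 (194): sum1=144, sum2=113
  after byte 3 (123): sum1=12, sum2=125
  after byte 4 (176): sum1=188, sum2=58
  after byte 5 (8): sum1=196, sum2=254
Checksum = sum2·256 + sum1 = 254·256 + 196 = 65220 = 0xFEC4.

FEC4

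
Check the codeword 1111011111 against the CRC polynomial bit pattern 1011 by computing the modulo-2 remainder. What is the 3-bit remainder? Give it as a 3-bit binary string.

Modulo-2 division of 1111011111 by 1011:
  pos 0: 1111 XOR 1011 = 0100
  pos 1: 1000 XOR 1011 = 0011
  pos 3: 1111 XOR 1011 = 0100
  pos 4: 1001 XOR 1011 = 0010
  pos 6: 1011 XOR 1011 = 0000
Remainder = 000 (zero — the frame passes the CRC check).

000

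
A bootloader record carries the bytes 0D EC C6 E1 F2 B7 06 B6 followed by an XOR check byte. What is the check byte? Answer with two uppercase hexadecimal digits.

33

XOR the bytes together:
  start with 0x0D
  0x0D ⊕ 0xEC = 0xE1
  0xE1 ⊕ 0xC6 = 0x27
  0x27 ⊕ 0xE1 = 0xC6
  0xC6 ⊕ 0xF2 = 0x34
  0x34 ⊕ 0xB7 = 0x83
  0x83 ⊕ 0x06 = 0x85
  0x85 ⊕ 0xB6 = 0x33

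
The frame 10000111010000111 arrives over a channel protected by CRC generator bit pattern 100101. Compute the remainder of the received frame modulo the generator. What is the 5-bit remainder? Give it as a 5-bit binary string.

Modulo-2 division of 10000111010000111 by 100101:
  pos 0: 100001 XOR 100101 = 000100
  pos 3: 100110 XOR 100101 = 000011
  pos 7: 111000 XOR 100101 = 011101
  pos 8: 111010 XOR 100101 = 011111
  pos 9: 111111 XOR 100101 = 011010
  pos 10: 110101 XOR 100101 = 010000
  pos 11: 100001 XOR 100101 = 000100
Remainder = 00100 (nonzero — an error is detected).

00100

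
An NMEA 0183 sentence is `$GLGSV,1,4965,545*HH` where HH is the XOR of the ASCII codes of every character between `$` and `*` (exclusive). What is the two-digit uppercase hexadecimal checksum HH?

6E

XOR the ASCII codes of the payload characters:
  'G' = 0x47 → acc = 0x47
  'L' = 0x4C → acc = 0x0B
  'G' = 0x47 → acc = 0x4C
  'S' = 0x53 → acc = 0x1F
  'V' = 0x56 → acc = 0x49
  ',' = 0x2C → acc = 0x65
  '1' = 0x31 → acc = 0x54
  ',' = 0x2C → acc = 0x78
  '4' = 0x34 → acc = 0x4C
  '9' = 0x39 → acc = 0x75
  '6' = 0x36 → acc = 0x43
  '5' = 0x35 → acc = 0x76
  ',' = 0x2C → acc = 0x5A
  '5' = 0x35 → acc = 0x6F
  '4' = 0x34 → acc = 0x5B
  '5' = 0x35 → acc = 0x6E
Checksum = 0x6E.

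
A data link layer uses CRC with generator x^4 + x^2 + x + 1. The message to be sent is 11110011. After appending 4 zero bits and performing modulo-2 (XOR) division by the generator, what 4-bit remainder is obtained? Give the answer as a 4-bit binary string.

0000

Append 4 zeros: 111100110000. Divide by 10111 (XOR where the leading bit is 1):
  pos 0: 11110 XOR 10111 = 01001
  pos 1: 10010 XOR 10111 = 00101
  pos 3: 10111 XOR 10111 = 00000
Remainder (last 4 bits) = 0000. This is the CRC / FCS.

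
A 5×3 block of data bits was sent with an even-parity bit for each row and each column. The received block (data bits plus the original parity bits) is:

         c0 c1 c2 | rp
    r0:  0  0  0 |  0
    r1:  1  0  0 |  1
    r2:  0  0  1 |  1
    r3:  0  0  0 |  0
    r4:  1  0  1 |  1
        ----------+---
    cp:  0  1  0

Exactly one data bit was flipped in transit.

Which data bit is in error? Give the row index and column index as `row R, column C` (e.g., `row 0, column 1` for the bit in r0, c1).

row 4, column 1

Recompute each row's even parity and compare to rp:
  r0: data parity 0, sent rp 0 → ok
  r1: data parity 1, sent rp 1 → ok
  r2: data parity 1, sent rp 1 → ok
  r3: data parity 0, sent rp 0 → ok
  r4: data parity 0, sent rp 1 → mismatch
Recompute each column's even parity and compare to cp:
  c0: data parity 0, sent cp 0 → ok
  c1: data parity 0, sent cp 1 → mismatch
  c2: data parity 0, sent cp 0 → ok
Exactly one row (r4) and one column (c1) fail → the flipped bit is at their intersection.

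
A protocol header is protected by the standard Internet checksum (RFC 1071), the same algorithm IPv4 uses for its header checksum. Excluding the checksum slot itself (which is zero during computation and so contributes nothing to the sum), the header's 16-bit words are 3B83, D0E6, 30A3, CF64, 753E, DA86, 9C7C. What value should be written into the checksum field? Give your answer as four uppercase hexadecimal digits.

One's-complement addition (fold any carry out of bit 15 back into bit 0):
  0x3B83 + 0xD0E6 = 0x10C69 → wrap carry → 0x0C6A
  0x0C6A + 0x30A3 = 0x03D0D
  0x3D0D + 0xCF64 = 0x10C71 → wrap carry → 0x0C72
  0x0C72 + 0x753E = 0x081B0
  0x81B0 + 0xDA86 = 0x15C36 → wrap carry → 0x5C37
  0x5C37 + 0x9C7C = 0x0F8B3
One's-complement sum = 0xF8B3.
Checksum = ~0xF8B3 & 0xFFFF = 0x074C.

074C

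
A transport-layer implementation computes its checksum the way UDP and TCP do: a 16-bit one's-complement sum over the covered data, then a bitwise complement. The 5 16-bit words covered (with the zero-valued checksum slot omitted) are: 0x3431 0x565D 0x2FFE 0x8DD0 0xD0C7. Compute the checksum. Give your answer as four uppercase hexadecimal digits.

E6DA

One's-complement addition (fold any carry out of bit 15 back into bit 0):
  0x3431 + 0x565D = 0x08A8E
  0x8A8E + 0x2FFE = 0x0BA8C
  0xBA8C + 0x8DD0 = 0x1485C → wrap carry → 0x485D
  0x485D + 0xD0C7 = 0x11924 → wrap carry → 0x1925
One's-complement sum = 0x1925.
Checksum = ~0x1925 & 0xFFFF = 0xE6DA.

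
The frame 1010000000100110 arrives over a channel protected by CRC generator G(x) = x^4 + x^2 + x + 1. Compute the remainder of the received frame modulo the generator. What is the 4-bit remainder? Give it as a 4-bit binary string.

Modulo-2 division of 1010000000100110 by 10111:
  pos 0: 10100 XOR 10111 = 00011
  pos 3: 11000 XOR 10111 = 01111
  pos 4: 11110 XOR 10111 = 01001
  pos 5: 10010 XOR 10111 = 00101
  pos 7: 10110 XOR 10111 = 00001
  pos 11: 10110 XOR 10111 = 00001
Remainder = 0001 (nonzero — an error is detected).

0001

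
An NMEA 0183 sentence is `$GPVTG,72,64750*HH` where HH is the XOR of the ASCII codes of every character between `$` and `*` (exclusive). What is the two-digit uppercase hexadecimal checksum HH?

XOR the ASCII codes of the payload characters:
  'G' = 0x47 → acc = 0x47
  'P' = 0x50 → acc = 0x17
  'V' = 0x56 → acc = 0x41
  'T' = 0x54 → acc = 0x15
  'G' = 0x47 → acc = 0x52
  ',' = 0x2C → acc = 0x7E
  '7' = 0x37 → acc = 0x49
  '2' = 0x32 → acc = 0x7B
  ',' = 0x2C → acc = 0x57
  '6' = 0x36 → acc = 0x61
  '4' = 0x34 → acc = 0x55
  '7' = 0x37 → acc = 0x62
  '5' = 0x35 → acc = 0x57
  '0' = 0x30 → acc = 0x67
Checksum = 0x67.

67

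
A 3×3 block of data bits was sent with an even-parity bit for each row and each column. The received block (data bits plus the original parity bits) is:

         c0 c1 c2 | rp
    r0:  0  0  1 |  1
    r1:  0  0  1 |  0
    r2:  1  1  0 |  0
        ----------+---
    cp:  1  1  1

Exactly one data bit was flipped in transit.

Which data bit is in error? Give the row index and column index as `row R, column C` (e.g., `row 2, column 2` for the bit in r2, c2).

Recompute each row's even parity and compare to rp:
  r0: data parity 1, sent rp 1 → ok
  r1: data parity 1, sent rp 0 → mismatch
  r2: data parity 0, sent rp 0 → ok
Recompute each column's even parity and compare to cp:
  c0: data parity 1, sent cp 1 → ok
  c1: data parity 1, sent cp 1 → ok
  c2: data parity 0, sent cp 1 → mismatch
Exactly one row (r1) and one column (c2) fail → the flipped bit is at their intersection.

row 1, column 2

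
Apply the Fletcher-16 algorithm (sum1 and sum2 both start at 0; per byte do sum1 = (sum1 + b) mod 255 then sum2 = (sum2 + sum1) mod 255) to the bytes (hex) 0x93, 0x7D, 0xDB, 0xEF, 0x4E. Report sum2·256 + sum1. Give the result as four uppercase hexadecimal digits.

992B

Running sums (mod 255):
  after byte 0 (0x93): sum1=147, sum2=147
  after byte 1 (0x7D): sum1=17, sum2=164
  after byte 2 (0xDB): sum1=236, sum2=145
  after byte 3 (0xEF): sum1=220, sum2=110
  after byte 4 (0x4E): sum1=43, sum2=153
Checksum = sum2·256 + sum1 = 153·256 + 43 = 39211 = 0x992B.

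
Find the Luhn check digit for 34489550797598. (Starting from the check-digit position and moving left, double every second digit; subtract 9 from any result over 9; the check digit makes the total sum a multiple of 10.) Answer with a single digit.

3

Partial digits right→left: 8 9 5 7 9 7 0 5 5 9 8 4 4 3
Double every second digit counting from the check-digit position (so the 1st, 3rd, 5th, ... of the partial from the right).
  doubled (with −9 where >9): 7 1 9 0 1 7 8 → sum 33
  kept as-is: 9 7 7 5 9 4 3 → sum 44
Total = 33 + 44 = 77.
Check digit = (10 − (77 mod 10)) mod 10 = 3.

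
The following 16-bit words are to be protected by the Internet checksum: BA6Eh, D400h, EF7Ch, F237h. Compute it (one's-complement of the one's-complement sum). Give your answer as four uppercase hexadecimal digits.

One's-complement addition (fold any carry out of bit 15 back into bit 0):
  0xBA6E + 0xD400 = 0x18E6E → wrap carry → 0x8E6F
  0x8E6F + 0xEF7C = 0x17DEB → wrap carry → 0x7DEC
  0x7DEC + 0xF237 = 0x17023 → wrap carry → 0x7024
One's-complement sum = 0x7024.
Checksum = ~0x7024 & 0xFFFF = 0x8FDB.

8FDB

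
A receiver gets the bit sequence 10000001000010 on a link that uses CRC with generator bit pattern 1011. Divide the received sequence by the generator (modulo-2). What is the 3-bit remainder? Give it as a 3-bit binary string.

Modulo-2 division of 10000001000010 by 1011:
  pos 0: 1000 XOR 1011 = 0011
  pos 2: 1100 XOR 1011 = 0111
  pos 3: 1110 XOR 1011 = 0101
  pos 4: 1011 XOR 1011 = 0000
Remainder = 010 (nonzero — an error is detected).

010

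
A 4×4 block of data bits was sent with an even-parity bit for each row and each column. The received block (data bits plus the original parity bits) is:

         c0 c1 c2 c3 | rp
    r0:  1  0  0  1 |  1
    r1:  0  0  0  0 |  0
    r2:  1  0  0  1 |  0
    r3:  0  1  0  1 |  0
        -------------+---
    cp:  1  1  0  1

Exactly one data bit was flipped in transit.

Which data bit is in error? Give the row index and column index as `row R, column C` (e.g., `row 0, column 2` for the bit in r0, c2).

Recompute each row's even parity and compare to rp:
  r0: data parity 0, sent rp 1 → mismatch
  r1: data parity 0, sent rp 0 → ok
  r2: data parity 0, sent rp 0 → ok
  r3: data parity 0, sent rp 0 → ok
Recompute each column's even parity and compare to cp:
  c0: data parity 0, sent cp 1 → mismatch
  c1: data parity 1, sent cp 1 → ok
  c2: data parity 0, sent cp 0 → ok
  c3: data parity 1, sent cp 1 → ok
Exactly one row (r0) and one column (c0) fail → the flipped bit is at their intersection.

row 0, column 0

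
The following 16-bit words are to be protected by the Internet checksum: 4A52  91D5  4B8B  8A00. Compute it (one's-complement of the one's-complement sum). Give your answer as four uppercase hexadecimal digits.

4E4C

One's-complement addition (fold any carry out of bit 15 back into bit 0):
  0x4A52 + 0x91D5 = 0x0DC27
  0xDC27 + 0x4B8B = 0x127B2 → wrap carry → 0x27B3
  0x27B3 + 0x8A00 = 0x0B1B3
One's-complement sum = 0xB1B3.
Checksum = ~0xB1B3 & 0xFFFF = 0x4E4C.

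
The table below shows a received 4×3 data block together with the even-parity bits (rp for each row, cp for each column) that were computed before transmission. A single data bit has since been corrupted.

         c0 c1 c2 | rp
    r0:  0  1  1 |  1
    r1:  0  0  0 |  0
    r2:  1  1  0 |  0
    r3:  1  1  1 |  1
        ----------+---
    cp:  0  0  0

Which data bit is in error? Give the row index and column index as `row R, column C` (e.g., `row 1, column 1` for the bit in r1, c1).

Recompute each row's even parity and compare to rp:
  r0: data parity 0, sent rp 1 → mismatch
  r1: data parity 0, sent rp 0 → ok
  r2: data parity 0, sent rp 0 → ok
  r3: data parity 1, sent rp 1 → ok
Recompute each column's even parity and compare to cp:
  c0: data parity 0, sent cp 0 → ok
  c1: data parity 1, sent cp 0 → mismatch
  c2: data parity 0, sent cp 0 → ok
Exactly one row (r0) and one column (c1) fail → the flipped bit is at their intersection.

row 0, column 1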